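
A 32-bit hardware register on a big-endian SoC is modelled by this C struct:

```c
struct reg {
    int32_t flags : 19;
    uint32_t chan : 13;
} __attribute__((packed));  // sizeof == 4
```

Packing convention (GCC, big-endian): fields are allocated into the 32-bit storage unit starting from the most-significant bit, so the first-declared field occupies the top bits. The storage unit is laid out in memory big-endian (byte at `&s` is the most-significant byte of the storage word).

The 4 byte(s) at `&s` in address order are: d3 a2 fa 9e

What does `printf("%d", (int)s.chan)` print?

[0]=0xd3 [1]=0xa2 [2]=0xfa [3]=0x9e (big-endian) → word 0xd3a2fa9e
flags [13+:19] = (word>>13) & 0x7ffff = 433431
chan [0+:13] = (word>>0) & 0x1fff = 6814  ←

6814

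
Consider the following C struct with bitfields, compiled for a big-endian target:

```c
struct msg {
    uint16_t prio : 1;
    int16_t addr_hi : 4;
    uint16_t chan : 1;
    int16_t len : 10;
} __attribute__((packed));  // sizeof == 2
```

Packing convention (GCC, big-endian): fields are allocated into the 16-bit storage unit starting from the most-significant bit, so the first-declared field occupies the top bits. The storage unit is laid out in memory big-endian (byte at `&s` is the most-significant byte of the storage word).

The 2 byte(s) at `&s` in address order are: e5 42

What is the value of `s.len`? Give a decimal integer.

[0]=0xe5 [1]=0x42 (big-endian) → word 0xe542
prio:1 @ bit 15 → (0xe542>>15)&0x1 = 0x1
addr_hi:4 @ bit 11 → (0xe542>>11)&0xf = 0xc
chan:1 @ bit 10 → (0xe542>>10)&0x1 = 0x1
len:10 @ bit 0 → (0xe542>>0)&0x3ff = 0x142  ←
len signed 10b, MSB=0: value = 322

322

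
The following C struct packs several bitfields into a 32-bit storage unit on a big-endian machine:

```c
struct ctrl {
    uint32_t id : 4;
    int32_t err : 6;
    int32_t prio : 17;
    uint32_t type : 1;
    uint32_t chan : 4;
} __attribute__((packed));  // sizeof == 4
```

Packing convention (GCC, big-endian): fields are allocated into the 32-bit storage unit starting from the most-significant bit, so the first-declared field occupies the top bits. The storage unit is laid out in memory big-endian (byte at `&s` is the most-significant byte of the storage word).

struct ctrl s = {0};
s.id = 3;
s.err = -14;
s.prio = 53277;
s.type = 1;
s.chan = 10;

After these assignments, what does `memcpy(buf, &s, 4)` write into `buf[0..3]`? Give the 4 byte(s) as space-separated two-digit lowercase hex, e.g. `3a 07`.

3c 9a 03 ba

id (4b) val=3 bits=0x3 at bit 28: 0x30000000
err (6b) val=-14 bits=0x32 at bit 22: 0x3c800000
prio (17b) val=53277 bits=0xd01d at bit 5: 0x3c9a03a0
type (1b) val=1 bits=0x1 at bit 4: 0x3c9a03b0
chan (4b) val=10 bits=0xa at bit 0: 0x3c9a03ba
word = 0x3c9a03ba → big-endian bytes:
  [0]=0x3c  [1]=0x9a  [2]=0x03  [3]=0xba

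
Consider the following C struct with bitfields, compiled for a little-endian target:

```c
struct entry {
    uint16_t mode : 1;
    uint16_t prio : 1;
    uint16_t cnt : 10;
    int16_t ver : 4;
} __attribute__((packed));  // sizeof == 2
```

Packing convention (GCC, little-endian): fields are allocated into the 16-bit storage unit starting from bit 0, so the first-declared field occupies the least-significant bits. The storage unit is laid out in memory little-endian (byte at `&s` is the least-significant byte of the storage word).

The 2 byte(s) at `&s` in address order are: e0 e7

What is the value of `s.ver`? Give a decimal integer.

[0]=0xe0 [1]=0xe7 (little-endian) → word 0xe7e0
mode [0+:1] = (word>>0) & 0x1 = 0
prio [1+:1] = (word>>1) & 0x1 = 0
cnt [2+:10] = (word>>2) & 0x3ff = 504
ver [12+:4] = (word>>12) & 0xf = 14  ←
ver signed 4b, MSB=1: 14 - 16 = -2

-2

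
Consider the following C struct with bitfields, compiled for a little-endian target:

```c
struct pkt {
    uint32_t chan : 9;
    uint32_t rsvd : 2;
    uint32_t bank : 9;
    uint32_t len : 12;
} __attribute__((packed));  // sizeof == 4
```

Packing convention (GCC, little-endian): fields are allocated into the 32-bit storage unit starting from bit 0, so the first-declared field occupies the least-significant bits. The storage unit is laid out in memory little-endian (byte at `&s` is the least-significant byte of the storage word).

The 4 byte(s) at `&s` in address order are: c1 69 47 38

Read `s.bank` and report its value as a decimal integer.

237

[0]=0xc1 [1]=0x69 [2]=0x47 [3]=0x38 (little-endian) → word 0x384769c1
chan [0+:9] = (word>>0) & 0x1ff = 449
rsvd [9+:2] = (word>>9) & 0x3 = 0
bank [11+:9] = (word>>11) & 0x1ff = 237  ←
len [20+:12] = (word>>20) & 0xfff = 900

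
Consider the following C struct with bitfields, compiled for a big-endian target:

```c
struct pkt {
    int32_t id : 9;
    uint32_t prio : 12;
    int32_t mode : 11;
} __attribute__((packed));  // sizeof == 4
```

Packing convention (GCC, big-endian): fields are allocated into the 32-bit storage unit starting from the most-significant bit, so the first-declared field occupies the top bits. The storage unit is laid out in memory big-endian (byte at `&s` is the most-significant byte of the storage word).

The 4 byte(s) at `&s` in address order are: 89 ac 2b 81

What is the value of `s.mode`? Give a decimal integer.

[0]=0x89 [1]=0xac [2]=0x2b [3]=0x81 (big-endian) → word 0x89ac2b81
id:9 @ bit 23 → (0x89ac2b81>>23)&0x1ff = 0x113
prio:12 @ bit 11 → (0x89ac2b81>>11)&0xfff = 0x585
mode:11 @ bit 0 → (0x89ac2b81>>0)&0x7ff = 0x381  ←
mode signed 11b, MSB=0: value = 897

897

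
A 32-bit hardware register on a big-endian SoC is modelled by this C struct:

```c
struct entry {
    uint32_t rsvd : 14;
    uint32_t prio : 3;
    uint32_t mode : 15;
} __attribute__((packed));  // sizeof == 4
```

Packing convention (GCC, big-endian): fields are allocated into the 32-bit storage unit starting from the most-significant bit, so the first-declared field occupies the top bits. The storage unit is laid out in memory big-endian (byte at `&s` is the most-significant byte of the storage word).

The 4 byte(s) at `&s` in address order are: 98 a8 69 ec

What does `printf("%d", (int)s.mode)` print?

[0]=0x98 [1]=0xa8 [2]=0x69 [3]=0xec (big-endian) → word 0x98a869ec
rsvd [18+:14] = (word>>18) & 0x3fff = 9770
prio [15+:3] = (word>>15) & 0x7 = 0
mode [0+:15] = (word>>0) & 0x7fff = 27116  ←

27116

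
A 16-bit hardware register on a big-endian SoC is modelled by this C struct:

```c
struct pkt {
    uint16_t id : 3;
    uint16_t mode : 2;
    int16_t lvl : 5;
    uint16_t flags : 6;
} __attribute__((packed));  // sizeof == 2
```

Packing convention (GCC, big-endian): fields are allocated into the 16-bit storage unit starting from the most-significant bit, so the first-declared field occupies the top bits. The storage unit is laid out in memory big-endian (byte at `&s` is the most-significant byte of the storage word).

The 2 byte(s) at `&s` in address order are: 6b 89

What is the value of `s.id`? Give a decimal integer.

[0]=0x6b [1]=0x89 (big-endian) → word 0x6b89
id [13+:3] = (word>>13) & 0x7 = 3  ←
mode [11+:2] = (word>>11) & 0x3 = 1
lvl [6+:5] = (word>>6) & 0x1f = 14
flags [0+:6] = (word>>0) & 0x3f = 9

3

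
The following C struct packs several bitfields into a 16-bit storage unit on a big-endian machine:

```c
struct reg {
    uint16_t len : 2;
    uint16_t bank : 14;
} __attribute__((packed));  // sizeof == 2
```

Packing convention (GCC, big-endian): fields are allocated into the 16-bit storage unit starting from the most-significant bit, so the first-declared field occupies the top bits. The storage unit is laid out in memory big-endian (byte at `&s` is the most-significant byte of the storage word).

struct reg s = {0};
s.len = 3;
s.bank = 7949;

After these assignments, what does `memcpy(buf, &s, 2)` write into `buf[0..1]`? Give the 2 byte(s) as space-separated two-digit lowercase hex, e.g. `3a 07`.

df 0d

len (2b) val=3 bits=0x3 at bit 14: 0xc000
bank (14b) val=7949 bits=0x1f0d at bit 0: 0xdf0d
word = 0xdf0d → big-endian bytes:
  [0]=0xdf  [1]=0x0d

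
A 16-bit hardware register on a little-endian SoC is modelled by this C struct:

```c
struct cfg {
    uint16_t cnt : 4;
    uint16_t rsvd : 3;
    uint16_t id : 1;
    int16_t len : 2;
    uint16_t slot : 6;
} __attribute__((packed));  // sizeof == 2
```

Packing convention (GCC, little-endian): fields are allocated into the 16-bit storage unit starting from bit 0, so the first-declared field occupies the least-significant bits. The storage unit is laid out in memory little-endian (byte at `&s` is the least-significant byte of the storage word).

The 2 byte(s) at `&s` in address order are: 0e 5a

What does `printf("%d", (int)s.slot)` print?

22

[0]=0x0e [1]=0x5a (little-endian) → word 0x5a0e
cnt [0+:4] = (word>>0) & 0xf = 14
rsvd [4+:3] = (word>>4) & 0x7 = 0
id [7+:1] = (word>>7) & 0x1 = 0
len [8+:2] = (word>>8) & 0x3 = 2
slot [10+:6] = (word>>10) & 0x3f = 22  ←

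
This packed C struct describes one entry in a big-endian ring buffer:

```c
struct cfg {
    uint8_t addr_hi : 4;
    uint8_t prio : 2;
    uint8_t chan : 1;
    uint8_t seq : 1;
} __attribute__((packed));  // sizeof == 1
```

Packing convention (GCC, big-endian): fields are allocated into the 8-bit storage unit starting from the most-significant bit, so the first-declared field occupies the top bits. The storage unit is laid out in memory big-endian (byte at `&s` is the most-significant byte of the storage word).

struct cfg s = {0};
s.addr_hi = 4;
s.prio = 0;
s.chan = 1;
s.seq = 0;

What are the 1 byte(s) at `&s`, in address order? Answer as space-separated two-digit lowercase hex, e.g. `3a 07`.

42

addr_hi:4 = 4 → 0x4 << 4 → word 0x40
prio:2 = 0 → 0x0 << 2 → word 0x40
chan:1 = 1 → 0x1 << 1 → word 0x42
seq:1 = 0 → 0x0 << 0 → word 0x42
word = 0x42 → big-endian bytes:
  [0]=0x42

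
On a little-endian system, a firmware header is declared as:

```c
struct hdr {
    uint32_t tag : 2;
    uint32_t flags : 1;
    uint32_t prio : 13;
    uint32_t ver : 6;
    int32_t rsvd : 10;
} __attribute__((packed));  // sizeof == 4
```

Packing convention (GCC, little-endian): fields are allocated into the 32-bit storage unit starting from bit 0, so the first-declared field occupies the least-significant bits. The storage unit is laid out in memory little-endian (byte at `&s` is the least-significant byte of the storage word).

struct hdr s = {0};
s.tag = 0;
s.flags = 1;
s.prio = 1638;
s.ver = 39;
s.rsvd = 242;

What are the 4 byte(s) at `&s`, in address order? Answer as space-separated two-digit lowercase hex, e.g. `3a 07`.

34 33 a7 3c

tag (2b) val=0 bits=0x0 at bit 0: 0x00000000
flags (1b) val=1 bits=0x1 at bit 2: 0x00000004
prio (13b) val=1638 bits=0x666 at bit 3: 0x00003334
ver (6b) val=39 bits=0x27 at bit 16: 0x00273334
rsvd (10b) val=242 bits=0xf2 at bit 22: 0x3ca73334
word = 0x3ca73334 → little-endian bytes:
  [0]=0x34  [1]=0x33  [2]=0xa7  [3]=0x3c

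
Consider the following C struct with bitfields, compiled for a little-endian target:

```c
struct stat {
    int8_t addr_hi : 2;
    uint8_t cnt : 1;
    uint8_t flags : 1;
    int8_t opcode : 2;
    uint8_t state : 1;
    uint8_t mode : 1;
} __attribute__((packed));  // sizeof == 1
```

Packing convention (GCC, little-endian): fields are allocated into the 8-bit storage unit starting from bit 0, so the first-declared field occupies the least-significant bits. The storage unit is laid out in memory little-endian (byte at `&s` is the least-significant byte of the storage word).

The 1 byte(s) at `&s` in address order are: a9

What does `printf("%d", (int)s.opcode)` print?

-2

[0]=0xa9 (little-endian) → word 0xa9
addr_hi:2 @ bit 0 → (0xa9>>0)&0x3 = 0x1
cnt:1 @ bit 2 → (0xa9>>2)&0x1 = 0x0
flags:1 @ bit 3 → (0xa9>>3)&0x1 = 0x1
opcode:2 @ bit 4 → (0xa9>>4)&0x3 = 0x2  ←
state:1 @ bit 6 → (0xa9>>6)&0x1 = 0x0
mode:1 @ bit 7 → (0xa9>>7)&0x1 = 0x1
opcode signed 2b, MSB=1: 2 - 4 = -2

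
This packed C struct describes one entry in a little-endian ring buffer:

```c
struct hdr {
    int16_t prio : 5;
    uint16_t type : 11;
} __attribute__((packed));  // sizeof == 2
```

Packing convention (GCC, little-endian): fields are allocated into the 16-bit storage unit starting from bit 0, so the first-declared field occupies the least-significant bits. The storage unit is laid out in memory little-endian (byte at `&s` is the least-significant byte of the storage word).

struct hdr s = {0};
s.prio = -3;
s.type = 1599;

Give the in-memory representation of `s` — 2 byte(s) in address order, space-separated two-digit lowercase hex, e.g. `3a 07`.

fd c7

[0+:5] prio=-3 & 0x1f = 0x1d; word=0x001d
[5+:11] type=1599 & 0x7ff = 0x63f; word=0xc7fd
word = 0xc7fd → little-endian bytes:
  [0]=0xfd  [1]=0xc7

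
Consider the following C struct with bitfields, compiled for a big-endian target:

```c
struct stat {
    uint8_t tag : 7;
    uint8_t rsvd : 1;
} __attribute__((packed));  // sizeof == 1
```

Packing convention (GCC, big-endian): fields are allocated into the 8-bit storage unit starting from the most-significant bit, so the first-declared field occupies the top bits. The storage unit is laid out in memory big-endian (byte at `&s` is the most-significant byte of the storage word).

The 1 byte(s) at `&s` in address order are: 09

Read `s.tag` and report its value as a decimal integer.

4

[0]=0x09 (big-endian) → word 0x09
tag [1+:7] = (word>>1) & 0x7f = 4  ←
rsvd [0+:1] = (word>>0) & 0x1 = 1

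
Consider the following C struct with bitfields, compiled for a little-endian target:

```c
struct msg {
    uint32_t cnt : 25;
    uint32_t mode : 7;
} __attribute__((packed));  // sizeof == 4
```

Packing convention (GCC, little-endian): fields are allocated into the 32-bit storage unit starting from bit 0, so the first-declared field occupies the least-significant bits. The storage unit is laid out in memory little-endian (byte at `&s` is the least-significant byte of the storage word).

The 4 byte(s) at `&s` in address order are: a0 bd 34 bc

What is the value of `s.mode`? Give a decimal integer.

[0]=0xa0 [1]=0xbd [2]=0x34 [3]=0xbc (little-endian) → word 0xbc34bda0
cnt:25 @ bit 0 → (0xbc34bda0>>0)&0x1ffffff = 0x34bda0
mode:7 @ bit 25 → (0xbc34bda0>>25)&0x7f = 0x5e  ←

94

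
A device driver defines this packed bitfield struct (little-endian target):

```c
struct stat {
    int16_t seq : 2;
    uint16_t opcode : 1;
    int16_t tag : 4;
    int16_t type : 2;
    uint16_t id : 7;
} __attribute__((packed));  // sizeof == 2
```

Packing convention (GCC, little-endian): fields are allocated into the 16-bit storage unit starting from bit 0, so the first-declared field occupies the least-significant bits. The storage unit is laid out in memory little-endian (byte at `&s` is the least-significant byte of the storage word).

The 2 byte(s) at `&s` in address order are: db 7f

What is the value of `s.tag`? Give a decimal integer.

[0]=0xdb [1]=0x7f (little-endian) → word 0x7fdb
seq:2 @ bit 0 → (0x7fdb>>0)&0x3 = 0x3
opcode:1 @ bit 2 → (0x7fdb>>2)&0x1 = 0x0
tag:4 @ bit 3 → (0x7fdb>>3)&0xf = 0xb  ←
type:2 @ bit 7 → (0x7fdb>>7)&0x3 = 0x3
id:7 @ bit 9 → (0x7fdb>>9)&0x7f = 0x3f
tag signed 4b, MSB=1: 11 - 16 = -5

-5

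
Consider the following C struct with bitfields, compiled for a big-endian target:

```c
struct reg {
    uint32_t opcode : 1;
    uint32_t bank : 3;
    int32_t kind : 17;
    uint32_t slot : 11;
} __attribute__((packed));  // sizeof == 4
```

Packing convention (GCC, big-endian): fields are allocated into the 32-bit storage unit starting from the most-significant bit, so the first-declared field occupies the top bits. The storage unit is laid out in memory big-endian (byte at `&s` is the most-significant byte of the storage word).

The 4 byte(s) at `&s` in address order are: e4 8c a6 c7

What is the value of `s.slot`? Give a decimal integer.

1735

[0]=0xe4 [1]=0x8c [2]=0xa6 [3]=0xc7 (big-endian) → word 0xe48ca6c7
opcode [31+:1] = (word>>31) & 0x1 = 1
bank [28+:3] = (word>>28) & 0x7 = 6
kind [11+:17] = (word>>11) & 0x1ffff = 37268
slot [0+:11] = (word>>0) & 0x7ff = 1735  ←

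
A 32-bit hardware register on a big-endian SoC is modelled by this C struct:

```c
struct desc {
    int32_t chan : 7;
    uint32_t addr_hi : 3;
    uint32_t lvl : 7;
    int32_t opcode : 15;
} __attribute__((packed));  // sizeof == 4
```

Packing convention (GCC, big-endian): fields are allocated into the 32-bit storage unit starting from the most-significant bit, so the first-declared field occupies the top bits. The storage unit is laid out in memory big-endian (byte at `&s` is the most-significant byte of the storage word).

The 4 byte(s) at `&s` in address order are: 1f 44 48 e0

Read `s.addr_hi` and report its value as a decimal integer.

5

[0]=0x1f [1]=0x44 [2]=0x48 [3]=0xe0 (big-endian) → word 0x1f4448e0
chan:7 @ bit 25 → (0x1f4448e0>>25)&0x7f = 0xf
addr_hi:3 @ bit 22 → (0x1f4448e0>>22)&0x7 = 0x5  ←
lvl:7 @ bit 15 → (0x1f4448e0>>15)&0x7f = 0x8
opcode:15 @ bit 0 → (0x1f4448e0>>0)&0x7fff = 0x48e0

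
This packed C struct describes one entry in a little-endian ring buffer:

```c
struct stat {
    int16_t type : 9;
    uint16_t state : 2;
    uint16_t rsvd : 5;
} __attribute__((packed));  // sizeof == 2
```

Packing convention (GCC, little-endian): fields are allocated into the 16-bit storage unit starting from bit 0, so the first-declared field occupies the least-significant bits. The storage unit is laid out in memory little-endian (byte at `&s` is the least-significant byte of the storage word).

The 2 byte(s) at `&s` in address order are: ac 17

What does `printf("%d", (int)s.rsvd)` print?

[0]=0xac [1]=0x17 (little-endian) → word 0x17ac
type [0+:9] = (word>>0) & 0x1ff = 428
state [9+:2] = (word>>9) & 0x3 = 3
rsvd [11+:5] = (word>>11) & 0x1f = 2  ←

2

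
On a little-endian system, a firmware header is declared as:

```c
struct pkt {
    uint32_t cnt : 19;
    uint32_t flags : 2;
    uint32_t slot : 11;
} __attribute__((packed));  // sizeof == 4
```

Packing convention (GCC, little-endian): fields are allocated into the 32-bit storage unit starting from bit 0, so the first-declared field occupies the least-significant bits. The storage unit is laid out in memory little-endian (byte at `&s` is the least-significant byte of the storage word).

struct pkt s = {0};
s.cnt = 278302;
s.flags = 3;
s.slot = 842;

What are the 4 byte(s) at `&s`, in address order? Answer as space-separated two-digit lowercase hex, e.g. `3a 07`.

1e 3f 5c 69

cnt (19b) val=278302 bits=0x43f1e at bit 0: 0x00043f1e
flags (2b) val=3 bits=0x3 at bit 19: 0x001c3f1e
slot (11b) val=842 bits=0x34a at bit 21: 0x695c3f1e
word = 0x695c3f1e → little-endian bytes:
  [0]=0x1e  [1]=0x3f  [2]=0x5c  [3]=0x69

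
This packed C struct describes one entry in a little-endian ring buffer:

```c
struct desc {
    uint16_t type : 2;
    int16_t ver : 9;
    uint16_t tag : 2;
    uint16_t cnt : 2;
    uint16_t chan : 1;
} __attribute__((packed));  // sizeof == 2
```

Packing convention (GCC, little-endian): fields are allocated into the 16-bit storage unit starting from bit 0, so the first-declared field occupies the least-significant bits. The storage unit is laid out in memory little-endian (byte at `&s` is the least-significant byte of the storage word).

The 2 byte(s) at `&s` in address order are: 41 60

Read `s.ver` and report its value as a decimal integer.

16

[0]=0x41 [1]=0x60 (little-endian) → word 0x6041
type [0+:2] = (word>>0) & 0x3 = 1
ver [2+:9] = (word>>2) & 0x1ff = 16  ←
tag [11+:2] = (word>>11) & 0x3 = 0
cnt [13+:2] = (word>>13) & 0x3 = 3
chan [15+:1] = (word>>15) & 0x1 = 0
ver signed 9b, MSB=0: value = 16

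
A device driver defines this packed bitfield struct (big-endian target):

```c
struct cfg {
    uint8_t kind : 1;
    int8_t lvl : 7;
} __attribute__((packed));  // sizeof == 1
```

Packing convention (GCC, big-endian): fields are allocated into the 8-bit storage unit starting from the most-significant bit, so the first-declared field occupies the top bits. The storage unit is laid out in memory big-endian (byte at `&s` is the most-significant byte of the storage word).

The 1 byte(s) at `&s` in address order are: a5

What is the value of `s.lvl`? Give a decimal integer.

37

[0]=0xa5 (big-endian) → word 0xa5
kind [7+:1] = (word>>7) & 0x1 = 1
lvl [0+:7] = (word>>0) & 0x7f = 37  ←
lvl signed 7b, MSB=0: value = 37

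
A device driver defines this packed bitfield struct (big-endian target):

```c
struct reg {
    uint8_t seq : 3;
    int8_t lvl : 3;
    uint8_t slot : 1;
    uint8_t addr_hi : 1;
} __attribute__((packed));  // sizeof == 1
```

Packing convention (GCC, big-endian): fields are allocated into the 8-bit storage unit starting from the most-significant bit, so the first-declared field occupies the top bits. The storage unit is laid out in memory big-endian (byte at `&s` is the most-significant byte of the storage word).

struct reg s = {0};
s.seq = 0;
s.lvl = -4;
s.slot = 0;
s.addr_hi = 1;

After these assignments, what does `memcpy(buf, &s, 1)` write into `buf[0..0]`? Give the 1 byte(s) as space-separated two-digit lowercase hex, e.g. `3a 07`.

[5+:3] seq=0 & 0x7 = 0x0; word=0x00
[2+:3] lvl=-4 & 0x7 = 0x4; word=0x10
[1+:1] slot=0 & 0x1 = 0x0; word=0x10
[0+:1] addr_hi=1 & 0x1 = 0x1; word=0x11
word = 0x11 → big-endian bytes:
  [0]=0x11

11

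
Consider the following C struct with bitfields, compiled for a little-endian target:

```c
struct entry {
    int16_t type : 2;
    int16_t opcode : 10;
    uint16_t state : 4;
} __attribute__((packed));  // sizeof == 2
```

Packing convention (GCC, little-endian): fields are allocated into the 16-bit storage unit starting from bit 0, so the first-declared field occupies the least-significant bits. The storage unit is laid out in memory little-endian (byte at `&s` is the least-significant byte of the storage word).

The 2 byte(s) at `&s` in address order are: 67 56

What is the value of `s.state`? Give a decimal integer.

5

[0]=0x67 [1]=0x56 (little-endian) → word 0x5667
type [0+:2] = (word>>0) & 0x3 = 3
opcode [2+:10] = (word>>2) & 0x3ff = 409
state [12+:4] = (word>>12) & 0xf = 5  ←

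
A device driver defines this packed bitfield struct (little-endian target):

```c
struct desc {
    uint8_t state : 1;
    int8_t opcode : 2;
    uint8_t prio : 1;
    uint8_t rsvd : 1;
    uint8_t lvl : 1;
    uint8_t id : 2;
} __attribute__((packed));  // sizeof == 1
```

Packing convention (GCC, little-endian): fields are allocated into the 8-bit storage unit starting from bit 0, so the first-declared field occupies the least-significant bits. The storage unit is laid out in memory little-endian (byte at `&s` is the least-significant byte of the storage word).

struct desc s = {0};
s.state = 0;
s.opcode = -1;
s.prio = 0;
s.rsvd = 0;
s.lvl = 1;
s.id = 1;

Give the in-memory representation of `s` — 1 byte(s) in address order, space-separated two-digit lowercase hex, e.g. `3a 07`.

66

state:1 = 0 → 0x0 << 0 → word 0x00
opcode:2 = -1 → 0x3 << 1 → word 0x06
prio:1 = 0 → 0x0 << 3 → word 0x06
rsvd:1 = 0 → 0x0 << 4 → word 0x06
lvl:1 = 1 → 0x1 << 5 → word 0x26
id:2 = 1 → 0x1 << 6 → word 0x66
word = 0x66 → little-endian bytes:
  [0]=0x66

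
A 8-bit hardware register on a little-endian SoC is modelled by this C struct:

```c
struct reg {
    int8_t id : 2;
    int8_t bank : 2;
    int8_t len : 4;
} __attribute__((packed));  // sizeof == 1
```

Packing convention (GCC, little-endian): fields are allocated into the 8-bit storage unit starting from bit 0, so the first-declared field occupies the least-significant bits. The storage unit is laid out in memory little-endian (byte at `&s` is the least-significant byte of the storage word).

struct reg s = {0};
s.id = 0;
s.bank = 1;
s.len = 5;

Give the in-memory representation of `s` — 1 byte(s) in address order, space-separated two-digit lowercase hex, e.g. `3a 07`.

id (2b) val=0 bits=0x0 at bit 0: 0x00
bank (2b) val=1 bits=0x1 at bit 2: 0x04
len (4b) val=5 bits=0x5 at bit 4: 0x54
word = 0x54 → little-endian bytes:
  [0]=0x54

54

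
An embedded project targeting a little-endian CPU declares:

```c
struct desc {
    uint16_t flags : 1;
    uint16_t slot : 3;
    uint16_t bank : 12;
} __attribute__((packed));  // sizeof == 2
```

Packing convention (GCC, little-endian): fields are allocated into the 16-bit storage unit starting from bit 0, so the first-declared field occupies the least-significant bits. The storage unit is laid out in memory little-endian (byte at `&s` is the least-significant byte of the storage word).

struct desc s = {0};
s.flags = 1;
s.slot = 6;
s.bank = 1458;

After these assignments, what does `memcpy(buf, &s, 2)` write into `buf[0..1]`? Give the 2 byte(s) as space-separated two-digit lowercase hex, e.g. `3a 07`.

flags:1 = 1 → 0x1 << 0 → word 0x0001
slot:3 = 6 → 0x6 << 1 → word 0x000d
bank:12 = 1458 → 0x5b2 << 4 → word 0x5b2d
word = 0x5b2d → little-endian bytes:
  [0]=0x2d  [1]=0x5b

2d 5b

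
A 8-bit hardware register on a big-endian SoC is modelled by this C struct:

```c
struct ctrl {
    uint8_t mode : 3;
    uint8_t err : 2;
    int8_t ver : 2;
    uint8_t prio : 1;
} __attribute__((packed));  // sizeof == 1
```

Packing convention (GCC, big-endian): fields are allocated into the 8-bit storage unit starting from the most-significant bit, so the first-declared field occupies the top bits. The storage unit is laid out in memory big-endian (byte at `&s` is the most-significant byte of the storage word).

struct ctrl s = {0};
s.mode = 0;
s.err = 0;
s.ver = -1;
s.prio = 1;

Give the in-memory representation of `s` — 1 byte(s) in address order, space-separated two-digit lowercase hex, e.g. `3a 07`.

mode:3 = 0 → 0x0 << 5 → word 0x00
err:2 = 0 → 0x0 << 3 → word 0x00
ver:2 = -1 → 0x3 << 1 → word 0x06
prio:1 = 1 → 0x1 << 0 → word 0x07
word = 0x07 → big-endian bytes:
  [0]=0x07

07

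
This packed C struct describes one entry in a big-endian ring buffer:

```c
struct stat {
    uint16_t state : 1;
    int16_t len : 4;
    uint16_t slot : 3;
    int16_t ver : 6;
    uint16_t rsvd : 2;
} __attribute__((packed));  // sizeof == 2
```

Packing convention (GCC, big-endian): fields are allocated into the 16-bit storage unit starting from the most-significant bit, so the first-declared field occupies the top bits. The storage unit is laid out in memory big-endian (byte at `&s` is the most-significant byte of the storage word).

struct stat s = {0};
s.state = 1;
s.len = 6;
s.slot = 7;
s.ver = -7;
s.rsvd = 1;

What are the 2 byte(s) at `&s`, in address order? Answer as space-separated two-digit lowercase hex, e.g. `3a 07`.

b7 e5

state:1 = 1 → 0x1 << 15 → word 0x8000
len:4 = 6 → 0x6 << 11 → word 0xb000
slot:3 = 7 → 0x7 << 8 → word 0xb700
ver:6 = -7 → 0x39 << 2 → word 0xb7e4
rsvd:2 = 1 → 0x1 << 0 → word 0xb7e5
word = 0xb7e5 → big-endian bytes:
  [0]=0xb7  [1]=0xe5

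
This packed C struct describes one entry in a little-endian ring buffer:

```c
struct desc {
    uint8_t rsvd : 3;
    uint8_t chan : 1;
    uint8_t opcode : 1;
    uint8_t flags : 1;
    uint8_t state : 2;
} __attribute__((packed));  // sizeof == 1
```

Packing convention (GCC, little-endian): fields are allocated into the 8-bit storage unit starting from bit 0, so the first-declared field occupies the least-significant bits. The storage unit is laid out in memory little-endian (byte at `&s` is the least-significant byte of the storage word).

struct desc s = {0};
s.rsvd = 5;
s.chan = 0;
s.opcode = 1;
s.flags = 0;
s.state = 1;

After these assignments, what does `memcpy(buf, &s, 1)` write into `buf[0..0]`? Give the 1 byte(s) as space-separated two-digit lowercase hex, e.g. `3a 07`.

55

rsvd (3b) val=5 bits=0x5 at bit 0: 0x05
chan (1b) val=0 bits=0x0 at bit 3: 0x05
opcode (1b) val=1 bits=0x1 at bit 4: 0x15
flags (1b) val=0 bits=0x0 at bit 5: 0x15
state (2b) val=1 bits=0x1 at bit 6: 0x55
word = 0x55 → little-endian bytes:
  [0]=0x55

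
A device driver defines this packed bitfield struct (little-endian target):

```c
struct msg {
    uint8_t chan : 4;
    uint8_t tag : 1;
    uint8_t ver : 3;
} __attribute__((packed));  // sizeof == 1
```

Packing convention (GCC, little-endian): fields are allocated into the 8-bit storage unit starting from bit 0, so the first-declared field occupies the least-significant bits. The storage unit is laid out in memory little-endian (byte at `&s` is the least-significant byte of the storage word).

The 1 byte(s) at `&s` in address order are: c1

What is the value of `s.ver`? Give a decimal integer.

[0]=0xc1 (little-endian) → word 0xc1
chan:4 @ bit 0 → (0xc1>>0)&0xf = 0x1
tag:1 @ bit 4 → (0xc1>>4)&0x1 = 0x0
ver:3 @ bit 5 → (0xc1>>5)&0x7 = 0x6  ←

6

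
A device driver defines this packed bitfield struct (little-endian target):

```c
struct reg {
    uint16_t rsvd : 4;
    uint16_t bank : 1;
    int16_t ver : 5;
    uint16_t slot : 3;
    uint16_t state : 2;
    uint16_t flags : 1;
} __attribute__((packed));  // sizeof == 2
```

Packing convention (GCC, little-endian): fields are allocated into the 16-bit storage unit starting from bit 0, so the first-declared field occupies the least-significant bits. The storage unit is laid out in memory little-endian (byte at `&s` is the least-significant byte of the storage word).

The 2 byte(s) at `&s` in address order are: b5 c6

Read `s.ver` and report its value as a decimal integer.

[0]=0xb5 [1]=0xc6 (little-endian) → word 0xc6b5
rsvd [0+:4] = (word>>0) & 0xf = 5
bank [4+:1] = (word>>4) & 0x1 = 1
ver [5+:5] = (word>>5) & 0x1f = 21  ←
slot [10+:3] = (word>>10) & 0x7 = 1
state [13+:2] = (word>>13) & 0x3 = 2
flags [15+:1] = (word>>15) & 0x1 = 1
ver signed 5b, MSB=1: 21 - 32 = -11

-11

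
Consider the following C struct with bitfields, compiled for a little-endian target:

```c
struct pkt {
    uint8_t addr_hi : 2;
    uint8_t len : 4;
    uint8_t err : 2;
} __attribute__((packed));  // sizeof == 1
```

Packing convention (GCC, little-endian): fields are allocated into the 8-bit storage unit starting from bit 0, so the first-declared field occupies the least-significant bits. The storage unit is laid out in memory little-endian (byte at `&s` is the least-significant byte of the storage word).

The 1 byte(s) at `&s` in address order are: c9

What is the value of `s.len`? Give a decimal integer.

2

[0]=0xc9 (little-endian) → word 0xc9
addr_hi:2 @ bit 0 → (0xc9>>0)&0x3 = 0x1
len:4 @ bit 2 → (0xc9>>2)&0xf = 0x2  ←
err:2 @ bit 6 → (0xc9>>6)&0x3 = 0x3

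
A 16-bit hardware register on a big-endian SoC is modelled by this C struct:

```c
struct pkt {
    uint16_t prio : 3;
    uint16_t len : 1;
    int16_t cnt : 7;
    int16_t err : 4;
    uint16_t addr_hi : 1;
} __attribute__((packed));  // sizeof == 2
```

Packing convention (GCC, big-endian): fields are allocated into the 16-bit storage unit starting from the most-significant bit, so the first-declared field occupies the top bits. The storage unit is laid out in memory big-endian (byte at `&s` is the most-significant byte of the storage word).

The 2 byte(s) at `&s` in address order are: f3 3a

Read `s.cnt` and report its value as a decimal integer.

[0]=0xf3 [1]=0x3a (big-endian) → word 0xf33a
prio [13+:3] = (word>>13) & 0x7 = 7
len [12+:1] = (word>>12) & 0x1 = 1
cnt [5+:7] = (word>>5) & 0x7f = 25  ←
err [1+:4] = (word>>1) & 0xf = 13
addr_hi [0+:1] = (word>>0) & 0x1 = 0
cnt signed 7b, MSB=0: value = 25

25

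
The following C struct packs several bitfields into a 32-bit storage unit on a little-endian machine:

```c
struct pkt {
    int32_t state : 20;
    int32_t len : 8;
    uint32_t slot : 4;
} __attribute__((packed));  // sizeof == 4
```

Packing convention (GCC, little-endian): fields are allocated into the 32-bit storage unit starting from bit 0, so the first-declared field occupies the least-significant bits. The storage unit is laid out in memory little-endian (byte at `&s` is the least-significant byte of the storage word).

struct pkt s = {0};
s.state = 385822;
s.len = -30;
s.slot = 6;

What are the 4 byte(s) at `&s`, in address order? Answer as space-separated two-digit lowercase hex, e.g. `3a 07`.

state (20b) val=385822 bits=0x5e31e at bit 0: 0x0005e31e
len (8b) val=-30 bits=0xe2 at bit 20: 0x0e25e31e
slot (4b) val=6 bits=0x6 at bit 28: 0x6e25e31e
word = 0x6e25e31e → little-endian bytes:
  [0]=0x1e  [1]=0xe3  [2]=0x25  [3]=0x6e

1e e3 25 6e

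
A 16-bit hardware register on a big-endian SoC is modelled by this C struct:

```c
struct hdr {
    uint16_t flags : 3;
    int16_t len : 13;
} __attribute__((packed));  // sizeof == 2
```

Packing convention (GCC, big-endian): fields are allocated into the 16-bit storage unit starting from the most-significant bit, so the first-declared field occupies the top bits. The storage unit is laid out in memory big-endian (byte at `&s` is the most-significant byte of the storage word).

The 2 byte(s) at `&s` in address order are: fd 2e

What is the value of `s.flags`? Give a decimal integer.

7

[0]=0xfd [1]=0x2e (big-endian) → word 0xfd2e
flags:3 @ bit 13 → (0xfd2e>>13)&0x7 = 0x7  ←
len:13 @ bit 0 → (0xfd2e>>0)&0x1fff = 0x1d2e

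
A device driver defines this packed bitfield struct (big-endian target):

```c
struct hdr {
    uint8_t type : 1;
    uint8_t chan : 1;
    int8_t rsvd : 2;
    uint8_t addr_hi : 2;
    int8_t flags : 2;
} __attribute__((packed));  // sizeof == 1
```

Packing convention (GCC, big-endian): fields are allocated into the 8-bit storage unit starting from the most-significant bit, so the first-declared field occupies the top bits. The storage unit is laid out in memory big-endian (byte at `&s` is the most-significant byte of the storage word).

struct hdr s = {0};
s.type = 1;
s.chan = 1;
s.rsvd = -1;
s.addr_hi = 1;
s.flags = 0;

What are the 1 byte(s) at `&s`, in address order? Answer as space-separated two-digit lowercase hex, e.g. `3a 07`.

f4

[7+:1] type=1 & 0x1 = 0x1; word=0x80
[6+:1] chan=1 & 0x1 = 0x1; word=0xc0
[4+:2] rsvd=-1 & 0x3 = 0x3; word=0xf0
[2+:2] addr_hi=1 & 0x3 = 0x1; word=0xf4
[0+:2] flags=0 & 0x3 = 0x0; word=0xf4
word = 0xf4 → big-endian bytes:
  [0]=0xf4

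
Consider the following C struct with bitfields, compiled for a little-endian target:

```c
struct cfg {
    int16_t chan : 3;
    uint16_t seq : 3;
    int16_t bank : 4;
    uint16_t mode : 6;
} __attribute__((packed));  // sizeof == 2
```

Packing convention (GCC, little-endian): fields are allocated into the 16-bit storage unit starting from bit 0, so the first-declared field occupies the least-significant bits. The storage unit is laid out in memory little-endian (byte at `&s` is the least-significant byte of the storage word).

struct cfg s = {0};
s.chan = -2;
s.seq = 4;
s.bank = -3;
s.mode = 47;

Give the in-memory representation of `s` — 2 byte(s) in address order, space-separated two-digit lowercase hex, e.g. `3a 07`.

chan (3b) val=-2 bits=0x6 at bit 0: 0x0006
seq (3b) val=4 bits=0x4 at bit 3: 0x0026
bank (4b) val=-3 bits=0xd at bit 6: 0x0366
mode (6b) val=47 bits=0x2f at bit 10: 0xbf66
word = 0xbf66 → little-endian bytes:
  [0]=0x66  [1]=0xbf

66 bf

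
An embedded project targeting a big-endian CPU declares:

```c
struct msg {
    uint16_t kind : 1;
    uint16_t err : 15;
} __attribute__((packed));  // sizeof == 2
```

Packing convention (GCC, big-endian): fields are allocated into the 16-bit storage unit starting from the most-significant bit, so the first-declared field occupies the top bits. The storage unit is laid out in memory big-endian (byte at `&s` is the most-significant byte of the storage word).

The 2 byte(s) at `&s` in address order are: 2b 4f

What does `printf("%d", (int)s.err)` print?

[0]=0x2b [1]=0x4f (big-endian) → word 0x2b4f
kind [15+:1] = (word>>15) & 0x1 = 0
err [0+:15] = (word>>0) & 0x7fff = 11087  ←

11087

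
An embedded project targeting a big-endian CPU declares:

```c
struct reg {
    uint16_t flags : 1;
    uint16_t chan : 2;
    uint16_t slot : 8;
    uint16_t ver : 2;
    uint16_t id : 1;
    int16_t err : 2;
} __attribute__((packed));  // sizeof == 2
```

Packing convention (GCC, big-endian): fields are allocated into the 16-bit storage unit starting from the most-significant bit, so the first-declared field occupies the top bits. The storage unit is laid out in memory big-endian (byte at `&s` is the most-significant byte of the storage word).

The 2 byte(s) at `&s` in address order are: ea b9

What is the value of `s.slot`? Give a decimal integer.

[0]=0xea [1]=0xb9 (big-endian) → word 0xeab9
flags [15+:1] = (word>>15) & 0x1 = 1
chan [13+:2] = (word>>13) & 0x3 = 3
slot [5+:8] = (word>>5) & 0xff = 85  ←
ver [3+:2] = (word>>3) & 0x3 = 3
id [2+:1] = (word>>2) & 0x1 = 0
err [0+:2] = (word>>0) & 0x3 = 1

85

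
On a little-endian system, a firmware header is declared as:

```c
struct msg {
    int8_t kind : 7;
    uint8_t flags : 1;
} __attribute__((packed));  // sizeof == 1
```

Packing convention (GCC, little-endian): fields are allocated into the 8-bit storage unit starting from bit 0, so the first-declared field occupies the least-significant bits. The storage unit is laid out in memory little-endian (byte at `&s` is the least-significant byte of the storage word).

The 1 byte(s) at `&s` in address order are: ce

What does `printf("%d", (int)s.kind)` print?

-50

[0]=0xce (little-endian) → word 0xce
kind:7 @ bit 0 → (0xce>>0)&0x7f = 0x4e  ←
flags:1 @ bit 7 → (0xce>>7)&0x1 = 0x1
kind signed 7b, MSB=1: 78 - 128 = -50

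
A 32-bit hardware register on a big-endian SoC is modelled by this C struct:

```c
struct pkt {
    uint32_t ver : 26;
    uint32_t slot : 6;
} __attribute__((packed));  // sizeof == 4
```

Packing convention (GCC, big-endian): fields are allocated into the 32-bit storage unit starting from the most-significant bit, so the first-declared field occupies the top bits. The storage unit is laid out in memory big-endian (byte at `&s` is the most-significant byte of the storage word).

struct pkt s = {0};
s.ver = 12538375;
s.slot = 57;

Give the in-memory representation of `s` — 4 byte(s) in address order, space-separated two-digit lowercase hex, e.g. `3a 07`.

ver (26b) val=12538375 bits=0xbf5207 at bit 6: 0x2fd481c0
slot (6b) val=57 bits=0x39 at bit 0: 0x2fd481f9
word = 0x2fd481f9 → big-endian bytes:
  [0]=0x2f  [1]=0xd4  [2]=0x81  [3]=0xf9

2f d4 81 f9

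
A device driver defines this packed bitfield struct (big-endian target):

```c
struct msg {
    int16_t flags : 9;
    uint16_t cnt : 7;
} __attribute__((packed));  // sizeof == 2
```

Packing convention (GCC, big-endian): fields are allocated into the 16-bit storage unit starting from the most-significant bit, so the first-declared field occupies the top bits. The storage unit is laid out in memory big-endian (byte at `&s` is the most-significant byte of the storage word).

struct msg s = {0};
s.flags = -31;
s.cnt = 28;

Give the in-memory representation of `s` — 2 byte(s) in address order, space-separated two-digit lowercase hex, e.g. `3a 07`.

f0 9c

[7+:9] flags=-31 & 0x1ff = 0x1e1; word=0xf080
[0+:7] cnt=28 & 0x7f = 0x1c; word=0xf09c
word = 0xf09c → big-endian bytes:
  [0]=0xf0  [1]=0x9c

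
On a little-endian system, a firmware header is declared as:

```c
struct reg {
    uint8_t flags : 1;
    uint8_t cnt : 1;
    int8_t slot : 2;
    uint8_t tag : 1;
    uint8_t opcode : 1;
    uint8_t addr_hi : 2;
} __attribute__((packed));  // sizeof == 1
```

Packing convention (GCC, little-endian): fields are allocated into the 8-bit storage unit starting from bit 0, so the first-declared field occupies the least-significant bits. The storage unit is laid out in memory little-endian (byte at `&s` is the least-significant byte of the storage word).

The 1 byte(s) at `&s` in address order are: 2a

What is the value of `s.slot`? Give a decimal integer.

[0]=0x2a (little-endian) → word 0x2a
flags [0+:1] = (word>>0) & 0x1 = 0
cnt [1+:1] = (word>>1) & 0x1 = 1
slot [2+:2] = (word>>2) & 0x3 = 2  ←
tag [4+:1] = (word>>4) & 0x1 = 0
opcode [5+:1] = (word>>5) & 0x1 = 1
addr_hi [6+:2] = (word>>6) & 0x3 = 0
slot signed 2b, MSB=1: 2 - 4 = -2

-2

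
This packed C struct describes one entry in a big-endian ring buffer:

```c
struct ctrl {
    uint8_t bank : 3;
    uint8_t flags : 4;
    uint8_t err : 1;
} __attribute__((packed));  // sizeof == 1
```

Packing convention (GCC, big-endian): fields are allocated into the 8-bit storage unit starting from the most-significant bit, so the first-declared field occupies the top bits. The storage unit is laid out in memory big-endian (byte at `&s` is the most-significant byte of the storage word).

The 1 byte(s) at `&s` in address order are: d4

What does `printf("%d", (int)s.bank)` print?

6

[0]=0xd4 (big-endian) → word 0xd4
bank [5+:3] = (word>>5) & 0x7 = 6  ←
flags [1+:4] = (word>>1) & 0xf = 10
err [0+:1] = (word>>0) & 0x1 = 0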